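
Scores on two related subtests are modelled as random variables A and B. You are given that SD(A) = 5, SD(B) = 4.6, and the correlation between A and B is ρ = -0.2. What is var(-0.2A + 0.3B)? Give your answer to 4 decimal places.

var(A) = (5)² = 25;  var(B) = (4.6)² = 21.16
Cov(A,B) = ρ·SD(A)·SD(B) = -0.2·5·4.6 = -4.6
var(-0.2A + 0.3B) = (-0.2)²·var(A) + (0.3)²·var(B) + 2·(-0.2)·(0.3)·Cov(A,B)
= 0.04·25 + 0.09·21.16 + -0.12·-4.6 = 3.4564

3.4564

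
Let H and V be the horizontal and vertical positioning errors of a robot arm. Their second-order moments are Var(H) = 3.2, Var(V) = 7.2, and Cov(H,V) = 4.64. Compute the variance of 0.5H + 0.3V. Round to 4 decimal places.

Var(0.5H + 0.3V) = (0.5)²·Var(H) + (0.3)²·Var(V) + 2·(0.5)·(0.3)·Cov(H,V)
= 0.25·3.2 + 0.09·7.2 + 0.3·4.64 = 2.84

2.8400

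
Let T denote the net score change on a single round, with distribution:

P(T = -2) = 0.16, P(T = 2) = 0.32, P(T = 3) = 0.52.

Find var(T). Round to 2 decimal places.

E[T] = (-2)(0.16) + (2)(0.32) + (3)(0.52) = 1.88
E[T²] = (-2)²(0.16) + (2)²(0.32) + (3)²(0.52) = 6.6
var(T) = E[T²] − (E[T])² = 6.6 − (1.88)² = 3.0656

3.07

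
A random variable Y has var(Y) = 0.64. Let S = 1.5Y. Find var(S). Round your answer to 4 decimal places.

var(1.5Y) = (1.5)²·var(Y) = 2.25·0.64 = 1.44

1.4400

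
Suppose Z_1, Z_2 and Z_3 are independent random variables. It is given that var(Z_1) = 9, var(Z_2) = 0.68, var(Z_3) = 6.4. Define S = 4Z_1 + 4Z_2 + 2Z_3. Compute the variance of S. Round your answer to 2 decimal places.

180.48

By independence, var(S) = (4)²var(Z_1) + (4)²var(Z_2) + (2)²var(Z_3)
= (4)²·9 + (4)²·0.68 + (2)²·6.4 = 180.48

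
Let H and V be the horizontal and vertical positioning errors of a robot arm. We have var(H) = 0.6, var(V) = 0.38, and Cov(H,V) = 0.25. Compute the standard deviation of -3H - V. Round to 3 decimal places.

2.698

var(-3H - V) = (-3)²·var(H) + (-1)²·var(V) + 2·(-3)·(-1)·Cov(H,V)
= 9·0.6 + 1·0.38 + 6·0.25 = 7.28
SD(-3H - V) = √7.28 ≈ 2.698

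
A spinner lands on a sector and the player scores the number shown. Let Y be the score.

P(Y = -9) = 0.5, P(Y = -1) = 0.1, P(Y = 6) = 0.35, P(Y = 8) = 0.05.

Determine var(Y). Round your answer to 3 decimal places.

E[Y] = (-9)(0.5) + (-1)(0.1) + (6)(0.35) + (8)(0.05) = -2.1
E[Y²] = (-9)²(0.5) + (-1)²(0.1) + (6)²(0.35) + (8)²(0.05) = 56.4
var(Y) = E[Y²] − (E[Y])² = 56.4 − (-2.1)² = 51.99

51.990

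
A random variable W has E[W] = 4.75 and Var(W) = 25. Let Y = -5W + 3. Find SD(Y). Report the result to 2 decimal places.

Var(-5W + 3) = (-5)²·25 = 625
SD(Y) = √625 ≈ 25.00

25.00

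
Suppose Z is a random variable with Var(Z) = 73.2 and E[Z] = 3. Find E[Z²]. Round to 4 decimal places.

E[Z²] = Var(Z) + (E[Z])² = 73.2 + (3)² = 82.2

82.2000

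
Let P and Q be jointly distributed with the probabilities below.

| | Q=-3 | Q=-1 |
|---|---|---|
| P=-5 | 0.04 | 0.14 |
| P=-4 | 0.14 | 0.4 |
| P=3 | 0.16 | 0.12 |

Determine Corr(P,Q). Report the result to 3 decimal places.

-0.306

E[P] = -2.22,  E[Q] = -1.68
E[PQ] = 2.78
Cov(P,Q) = E[PQ] − E[P]E[Q] = 2.78 − (-2.22)(-1.68) = -0.9496
var(P) = 10.7316,  var(Q) = 0.8976
ρ = -0.9496 / √(10.7316·0.8976) ≈ -0.306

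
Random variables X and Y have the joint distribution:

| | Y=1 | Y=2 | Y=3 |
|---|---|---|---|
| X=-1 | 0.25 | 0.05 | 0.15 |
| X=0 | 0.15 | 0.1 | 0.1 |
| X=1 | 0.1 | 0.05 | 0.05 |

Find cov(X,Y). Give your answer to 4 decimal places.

0.0000

E[X] = -0.25,  E[Y] = 1.8
E[XY] = -0.45
cov(X,Y) = E[XY] − E[X]E[Y] = -0.45 − (-0.25)(1.8) = 0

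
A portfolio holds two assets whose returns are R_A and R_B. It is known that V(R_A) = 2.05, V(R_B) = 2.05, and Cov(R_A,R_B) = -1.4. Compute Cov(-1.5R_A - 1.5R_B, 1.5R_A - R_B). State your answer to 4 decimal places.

Cov(-1.5R_A - 1.5R_B, 1.5R_A - R_B) = (-1.5)(1.5)V(R_A) + (-1.5)(-1)V(R_B) + [(-1.5)(-1) + (-1.5)(1.5)]Cov(R_A,R_B)
= -2.25·2.05 + 1.5·2.05 + -0.75·-1.4 = -0.4875

-0.4875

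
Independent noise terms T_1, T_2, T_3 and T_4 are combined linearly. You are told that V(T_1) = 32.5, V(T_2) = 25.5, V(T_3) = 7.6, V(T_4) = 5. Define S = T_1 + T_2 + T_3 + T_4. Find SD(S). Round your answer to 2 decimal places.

By independence, V(S) = (1)²V(T_1) + (1)²V(T_2) + (1)²V(T_3) + (1)²V(T_4)
= (1)²·32.5 + (1)²·25.5 + (1)²·7.6 + (1)²·5 = 70.6
SD(S) = √70.6 ≈ 8.40

8.40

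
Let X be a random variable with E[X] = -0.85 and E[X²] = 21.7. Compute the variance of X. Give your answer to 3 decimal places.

20.978

V(X) = 21.7 − (-0.85)² = 20.9775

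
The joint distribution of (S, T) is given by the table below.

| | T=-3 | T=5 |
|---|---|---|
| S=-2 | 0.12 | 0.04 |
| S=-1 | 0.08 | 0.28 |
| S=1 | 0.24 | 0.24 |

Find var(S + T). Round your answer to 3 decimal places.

17.082

E[S] = -0.2,  E[T] = 1.48,  E[ST] = -0.36
var(S) = 1.48 − (-0.2)² = 1.44;  var(T) = 17.96 − (1.48)² = 15.7696
cov(S,T) = -0.36 − (-0.2)(1.48) = -0.064
var(S + T) = (1)²·1.44 + (1)²·15.7696 + 2·(1)·(1)·-0.064 = 17.0816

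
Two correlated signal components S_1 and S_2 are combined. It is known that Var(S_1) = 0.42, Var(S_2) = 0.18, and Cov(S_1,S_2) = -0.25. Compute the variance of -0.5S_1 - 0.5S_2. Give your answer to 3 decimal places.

Var(-0.5S_1 - 0.5S_2) = (-0.5)²·Var(S_1) + (-0.5)²·Var(S_2) + 2·(-0.5)·(-0.5)·Cov(S_1,S_2)
= 0.25·0.42 + 0.25·0.18 + 0.5·-0.25 = 0.025

0.025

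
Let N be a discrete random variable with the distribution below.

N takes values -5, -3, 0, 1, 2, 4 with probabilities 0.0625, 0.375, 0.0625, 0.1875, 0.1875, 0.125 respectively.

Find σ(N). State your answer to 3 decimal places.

E[N] = (-5)(0.0625) + (-3)(0.375) + (0)(0.0625) + (1)(0.1875) + (2)(0.1875) + (4)(0.125) = -0.375
E[N²] = (-5)²(0.0625) + (-3)²(0.375) + (0)²(0.0625) + (1)²(0.1875) + (2)²(0.1875) + (4)²(0.125) = 7.875
var(N) = E[N²] − (E[N])² = 7.875 − (-0.375)² = 7.734375
σ(N) = √7.734375 ≈ 2.781

2.781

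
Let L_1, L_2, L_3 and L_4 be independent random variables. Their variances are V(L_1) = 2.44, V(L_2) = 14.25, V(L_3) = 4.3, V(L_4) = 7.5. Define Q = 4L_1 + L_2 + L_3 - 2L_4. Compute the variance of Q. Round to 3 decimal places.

87.590

By independence, V(Q) = (4)²V(L_1) + (1)²V(L_2) + (1)²V(L_3) + (-2)²V(L_4)
= (4)²·2.44 + (1)²·14.25 + (1)²·4.3 + (-2)²·7.5 = 87.59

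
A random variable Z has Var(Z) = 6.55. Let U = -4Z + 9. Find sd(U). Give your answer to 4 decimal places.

Var(-4Z + 9) = (-4)²·6.55 = 104.8
sd(U) = √104.8 ≈ 10.2372

10.2372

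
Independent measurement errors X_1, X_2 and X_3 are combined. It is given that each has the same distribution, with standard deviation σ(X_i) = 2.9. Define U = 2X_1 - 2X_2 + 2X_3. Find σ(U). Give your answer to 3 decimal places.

var(X_i) = (2.9)² = 8.41
By independence, var(U) = (2)²var(X_1) + (-2)²var(X_2) + (2)²var(X_3)
= (2)²·8.41 + (-2)²·8.41 + (2)²·8.41 = 100.92
σ(U) = √100.92 ≈ 10.046

10.046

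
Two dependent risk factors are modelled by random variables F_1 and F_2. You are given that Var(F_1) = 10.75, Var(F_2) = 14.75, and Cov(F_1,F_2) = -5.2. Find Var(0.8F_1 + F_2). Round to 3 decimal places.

13.310

Var(0.8F_1 + F_2) = (0.8)²·Var(F_1) + (1)²·Var(F_2) + 2·(0.8)·(1)·Cov(F_1,F_2)
= 0.64·10.75 + 1·14.75 + 1.6·-5.2 = 13.31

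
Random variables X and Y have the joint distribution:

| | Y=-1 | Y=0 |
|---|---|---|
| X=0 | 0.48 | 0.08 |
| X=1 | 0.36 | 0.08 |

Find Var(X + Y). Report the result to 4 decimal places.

0.4000

E[X] = 0.44,  E[Y] = -0.84,  E[XY] = -0.36
Var(X) = 0.44 − (0.44)² = 0.2464;  Var(Y) = 0.84 − (-0.84)² = 0.1344
Cov(X,Y) = -0.36 − (0.44)(-0.84) = 0.0096
Var(X + Y) = (1)²·0.2464 + (1)²·0.1344 + 2·(1)·(1)·0.0096 = 0.4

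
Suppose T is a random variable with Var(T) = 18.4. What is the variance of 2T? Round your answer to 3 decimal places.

73.600

Var(2T) = (2)²·Var(T) = 4·18.4 = 73.6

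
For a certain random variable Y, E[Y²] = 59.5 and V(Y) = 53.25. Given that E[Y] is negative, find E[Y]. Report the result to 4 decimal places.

-2.5000

(E[Y])² = E[Y²] − V(Y) = 59.5 − 53.25 = 6.25
E[Y] = −√6.25 = -2.5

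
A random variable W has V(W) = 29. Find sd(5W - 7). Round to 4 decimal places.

V(5W - 7) = (5)²·29 = 725
sd(5W - 7) = √725 ≈ 26.9258

26.9258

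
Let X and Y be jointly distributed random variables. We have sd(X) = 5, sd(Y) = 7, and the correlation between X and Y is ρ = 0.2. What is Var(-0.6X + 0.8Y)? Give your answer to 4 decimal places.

33.6400

Var(X) = (5)² = 25;  Var(Y) = (7)² = 49
Cov(X,Y) = ρ·sd(X)·sd(Y) = 0.2·5·7 = 7
Var(-0.6X + 0.8Y) = (-0.6)²·Var(X) + (0.8)²·Var(Y) + 2·(-0.6)·(0.8)·Cov(X,Y)
= 0.36·25 + 0.64·49 + -0.96·7 = 33.64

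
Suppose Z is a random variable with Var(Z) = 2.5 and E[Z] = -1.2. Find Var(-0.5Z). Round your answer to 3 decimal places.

Var(-0.5Z) = (-0.5)²·Var(Z) = 0.25·2.5 = 0.625

0.625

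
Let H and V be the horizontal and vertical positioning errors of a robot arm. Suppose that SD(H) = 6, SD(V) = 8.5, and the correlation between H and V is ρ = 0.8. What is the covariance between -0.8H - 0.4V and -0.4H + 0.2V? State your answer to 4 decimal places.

5.7400

Var(H) = (6)² = 36;  Var(V) = (8.5)² = 72.25
cov(H,V) = ρ·SD(H)·SD(V) = 0.8·6·8.5 = 40.8
cov(-0.8H - 0.4V, -0.4H + 0.2V) = (-0.8)(-0.4)Var(H) + (-0.4)(0.2)Var(V) + [(-0.8)(0.2) + (-0.4)(-0.4)]cov(H,V)
= 0.32·36 + -0.08·72.25 + 0·40.8 = 5.74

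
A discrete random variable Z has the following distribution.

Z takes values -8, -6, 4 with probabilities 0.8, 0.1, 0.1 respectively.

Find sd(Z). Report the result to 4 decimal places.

E[Z] = (-8)(0.8) + (-6)(0.1) + (4)(0.1) = -6.6
E[Z²] = (-8)²(0.8) + (-6)²(0.1) + (4)²(0.1) = 56.4
V(Z) = E[Z²] − (E[Z])² = 56.4 − (-6.6)² = 12.84
sd(Z) = √12.84 ≈ 3.5833

3.5833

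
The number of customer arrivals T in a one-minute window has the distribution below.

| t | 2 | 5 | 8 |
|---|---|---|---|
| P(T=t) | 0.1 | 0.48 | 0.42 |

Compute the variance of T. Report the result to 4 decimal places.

E[T] = (2)(0.1) + (5)(0.48) + (8)(0.42) = 5.96
E[T²] = (2)²(0.1) + (5)²(0.48) + (8)²(0.42) = 39.28
Var(T) = E[T²] − (E[T])² = 39.28 − (5.96)² = 3.7584

3.7584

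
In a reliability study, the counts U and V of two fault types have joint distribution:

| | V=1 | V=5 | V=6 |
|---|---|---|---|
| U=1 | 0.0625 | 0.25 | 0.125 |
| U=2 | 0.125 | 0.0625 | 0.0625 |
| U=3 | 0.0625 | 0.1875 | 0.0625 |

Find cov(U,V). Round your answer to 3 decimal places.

-0.156

E[U] = 1.875,  E[V] = 4.25
E[UV] = 7.8125
cov(U,V) = E[UV] − E[U]E[V] = 7.8125 − (1.875)(4.25) = -0.15625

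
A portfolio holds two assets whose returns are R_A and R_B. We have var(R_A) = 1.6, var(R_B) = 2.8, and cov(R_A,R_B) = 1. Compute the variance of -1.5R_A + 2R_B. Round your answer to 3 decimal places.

var(-1.5R_A + 2R_B) = (-1.5)²·var(R_A) + (2)²·var(R_B) + 2·(-1.5)·(2)·cov(R_A,R_B)
= 2.25·1.6 + 4·2.8 + -6·1 = 8.8

8.800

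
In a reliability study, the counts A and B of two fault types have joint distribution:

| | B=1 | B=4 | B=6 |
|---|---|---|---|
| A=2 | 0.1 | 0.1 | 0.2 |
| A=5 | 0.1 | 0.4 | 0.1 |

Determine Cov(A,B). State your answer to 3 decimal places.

-0.300

E[A] = 3.8,  E[B] = 4
E[AB] = 14.9
Cov(A,B) = E[AB] − E[A]E[B] = 14.9 − (3.8)(4) = -0.3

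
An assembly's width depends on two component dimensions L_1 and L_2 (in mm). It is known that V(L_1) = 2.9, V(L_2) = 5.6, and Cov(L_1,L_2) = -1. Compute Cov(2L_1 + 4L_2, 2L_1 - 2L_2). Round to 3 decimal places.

-37.200

Cov(2L_1 + 4L_2, 2L_1 - 2L_2) = (2)(2)V(L_1) + (4)(-2)V(L_2) + [(2)(-2) + (4)(2)]Cov(L_1,L_2)
= 4·2.9 + -8·5.6 + 4·-1 = -37.2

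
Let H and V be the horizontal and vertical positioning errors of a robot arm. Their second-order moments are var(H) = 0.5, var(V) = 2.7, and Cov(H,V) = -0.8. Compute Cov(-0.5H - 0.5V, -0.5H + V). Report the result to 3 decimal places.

Cov(-0.5H - 0.5V, -0.5H + V) = (-0.5)(-0.5)var(H) + (-0.5)(1)var(V) + [(-0.5)(1) + (-0.5)(-0.5)]Cov(H,V)
= 0.25·0.5 + -0.5·2.7 + -0.25·-0.8 = -1.025

-1.025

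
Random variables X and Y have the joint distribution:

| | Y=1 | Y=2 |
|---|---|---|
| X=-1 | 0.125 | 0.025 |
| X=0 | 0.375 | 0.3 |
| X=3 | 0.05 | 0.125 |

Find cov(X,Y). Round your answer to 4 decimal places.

0.1813

E[X] = 0.375,  E[Y] = 1.45
E[XY] = 0.725
cov(X,Y) = E[XY] − E[X]E[Y] = 0.725 − (0.375)(1.45) = 0.18125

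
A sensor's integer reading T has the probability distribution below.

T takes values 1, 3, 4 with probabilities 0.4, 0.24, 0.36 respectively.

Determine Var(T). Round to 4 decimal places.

1.7664

E[T] = (1)(0.4) + (3)(0.24) + (4)(0.36) = 2.56
E[T²] = (1)²(0.4) + (3)²(0.24) + (4)²(0.36) = 8.32
Var(T) = E[T²] − (E[T])² = 8.32 − (2.56)² = 1.7664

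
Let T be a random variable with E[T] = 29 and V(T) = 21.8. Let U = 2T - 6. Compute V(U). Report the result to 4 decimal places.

87.2000

V(2T - 6) = (2)²·V(T) = 4·21.8 = 87.2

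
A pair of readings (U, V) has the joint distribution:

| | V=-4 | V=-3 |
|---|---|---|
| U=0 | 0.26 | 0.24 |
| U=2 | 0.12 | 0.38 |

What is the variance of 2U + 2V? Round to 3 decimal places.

6.062

E[U] = 1,  E[V] = -3.38,  E[UV] = -3.24
var(U) = 2 − (1)² = 1;  var(V) = 11.66 − (-3.38)² = 0.2356
cov(U,V) = -3.24 − (1)(-3.38) = 0.14
var(2U + 2V) = (2)²·1 + (2)²·0.2356 + 2·(2)·(2)·0.14 = 6.0624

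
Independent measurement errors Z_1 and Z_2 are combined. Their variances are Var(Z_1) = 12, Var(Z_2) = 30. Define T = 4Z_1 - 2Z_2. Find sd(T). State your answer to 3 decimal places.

By independence, Var(T) = (4)²Var(Z_1) + (-2)²Var(Z_2)
= (4)²·12 + (-2)²·30 = 312
sd(T) = √312 ≈ 17.664

17.664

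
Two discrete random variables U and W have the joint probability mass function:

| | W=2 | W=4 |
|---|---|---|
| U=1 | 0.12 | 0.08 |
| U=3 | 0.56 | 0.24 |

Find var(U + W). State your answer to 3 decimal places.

1.382

E[U] = 2.6,  E[W] = 2.64,  E[UW] = 6.8
var(U) = 7.4 − (2.6)² = 0.64;  var(W) = 7.84 − (2.64)² = 0.8704
Cov(U,W) = 6.8 − (2.6)(2.64) = -0.064
var(U + W) = (1)²·0.64 + (1)²·0.8704 + 2·(1)·(1)·-0.064 = 1.3824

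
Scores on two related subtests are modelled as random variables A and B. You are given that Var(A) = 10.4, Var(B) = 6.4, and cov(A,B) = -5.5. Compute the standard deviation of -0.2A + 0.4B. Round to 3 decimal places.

Var(-0.2A + 0.4B) = (-0.2)²·Var(A) + (0.4)²·Var(B) + 2·(-0.2)·(0.4)·cov(A,B)
= 0.04·10.4 + 0.16·6.4 + -0.16·-5.5 = 2.32
sd(-0.2A + 0.4B) = √2.32 ≈ 1.523

1.523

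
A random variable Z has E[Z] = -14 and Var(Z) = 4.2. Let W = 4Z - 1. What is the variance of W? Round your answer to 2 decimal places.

67.20

Var(4Z - 1) = (4)²·Var(Z) = 16·4.2 = 67.2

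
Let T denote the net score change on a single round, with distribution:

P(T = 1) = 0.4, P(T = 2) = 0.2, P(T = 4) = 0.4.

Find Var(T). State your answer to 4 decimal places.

E[T] = (1)(0.4) + (2)(0.2) + (4)(0.4) = 2.4
E[T²] = (1)²(0.4) + (2)²(0.2) + (4)²(0.4) = 7.6
Var(T) = E[T²] − (E[T])² = 7.6 − (2.4)² = 1.84

1.8400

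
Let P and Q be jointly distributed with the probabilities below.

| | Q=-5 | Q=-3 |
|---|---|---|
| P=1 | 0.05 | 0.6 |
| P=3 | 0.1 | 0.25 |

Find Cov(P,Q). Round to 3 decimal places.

E[P] = 1.7,  E[Q] = -3.3
E[PQ] = -5.8
Cov(P,Q) = E[PQ] − E[P]E[Q] = -5.8 − (1.7)(-3.3) = -0.19

-0.190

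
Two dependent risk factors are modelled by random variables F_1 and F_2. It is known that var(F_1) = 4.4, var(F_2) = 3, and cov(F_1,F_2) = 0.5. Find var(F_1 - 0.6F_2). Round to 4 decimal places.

4.8800

var(F_1 - 0.6F_2) = (1)²·var(F_1) + (-0.6)²·var(F_2) + 2·(1)·(-0.6)·cov(F_1,F_2)
= 1·4.4 + 0.36·3 + -1.2·0.5 = 4.88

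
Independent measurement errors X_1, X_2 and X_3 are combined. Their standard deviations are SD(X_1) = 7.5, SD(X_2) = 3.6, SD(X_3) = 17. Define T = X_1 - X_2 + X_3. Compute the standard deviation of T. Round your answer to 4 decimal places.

Var(X_1) = 56.25, Var(X_2) = 12.96, Var(X_3) = 289
By independence, Var(T) = (1)²Var(X_1) + (-1)²Var(X_2) + (1)²Var(X_3)
= (1)²·56.25 + (-1)²·12.96 + (1)²·289 = 358.21
SD(T) = √358.21 ≈ 18.9264

18.9264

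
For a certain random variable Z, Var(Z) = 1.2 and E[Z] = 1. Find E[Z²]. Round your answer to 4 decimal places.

E[Z²] = Var(Z) + (E[Z])² = 1.2 + (1)² = 2.2

2.2000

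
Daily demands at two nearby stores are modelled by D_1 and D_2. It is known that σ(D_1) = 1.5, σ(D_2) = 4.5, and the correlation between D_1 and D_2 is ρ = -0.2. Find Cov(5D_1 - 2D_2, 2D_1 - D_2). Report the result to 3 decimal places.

75.150

Var(D_1) = (1.5)² = 2.25;  Var(D_2) = (4.5)² = 20.25
Cov(D_1,D_2) = ρ·σ(D_1)·σ(D_2) = -0.2·1.5·4.5 = -1.35
Cov(5D_1 - 2D_2, 2D_1 - D_2) = (5)(2)Var(D_1) + (-2)(-1)Var(D_2) + [(5)(-1) + (-2)(2)]Cov(D_1,D_2)
= 10·2.25 + 2·20.25 + -9·-1.35 = 75.15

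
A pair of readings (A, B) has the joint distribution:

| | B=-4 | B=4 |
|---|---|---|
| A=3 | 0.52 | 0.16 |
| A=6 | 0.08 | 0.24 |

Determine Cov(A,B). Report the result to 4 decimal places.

E[A] = 3.96,  E[B] = -0.8
E[AB] = -0.48
Cov(A,B) = E[AB] − E[A]E[B] = -0.48 − (3.96)(-0.8) = 2.688

2.6880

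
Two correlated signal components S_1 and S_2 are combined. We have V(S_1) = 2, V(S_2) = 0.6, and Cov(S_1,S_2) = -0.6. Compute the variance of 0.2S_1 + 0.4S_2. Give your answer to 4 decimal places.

0.0800

V(0.2S_1 + 0.4S_2) = (0.2)²·V(S_1) + (0.4)²·V(S_2) + 2·(0.2)·(0.4)·Cov(S_1,S_2)
= 0.04·2 + 0.16·0.6 + 0.16·-0.6 = 0.08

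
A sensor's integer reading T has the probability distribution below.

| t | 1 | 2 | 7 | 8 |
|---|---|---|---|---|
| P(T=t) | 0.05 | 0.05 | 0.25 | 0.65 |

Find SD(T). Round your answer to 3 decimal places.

1.921

E[T] = (1)(0.05) + (2)(0.05) + (7)(0.25) + (8)(0.65) = 7.1
E[T²] = (1)²(0.05) + (2)²(0.05) + (7)²(0.25) + (8)²(0.65) = 54.1
Var(T) = E[T²] − (E[T])² = 54.1 − (7.1)² = 3.69
SD(T) = √3.69 ≈ 1.921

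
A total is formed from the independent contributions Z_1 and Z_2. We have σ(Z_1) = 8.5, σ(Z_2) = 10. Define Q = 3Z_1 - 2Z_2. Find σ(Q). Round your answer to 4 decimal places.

Var(Z_1) = 72.25, Var(Z_2) = 100
By independence, Var(Q) = (3)²Var(Z_1) + (-2)²Var(Z_2)
= (3)²·72.25 + (-2)²·100 = 1050.25
σ(Q) = √1050.25 ≈ 32.4076

32.4076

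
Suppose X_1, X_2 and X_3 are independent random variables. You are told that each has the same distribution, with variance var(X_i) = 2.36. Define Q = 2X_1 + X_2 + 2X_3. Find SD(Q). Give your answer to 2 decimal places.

By independence, var(Q) = (2)²var(X_1) + (1)²var(X_2) + (2)²var(X_3)
= (2)²·2.36 + (1)²·2.36 + (2)²·2.36 = 21.24
SD(Q) = √21.24 ≈ 4.61

4.61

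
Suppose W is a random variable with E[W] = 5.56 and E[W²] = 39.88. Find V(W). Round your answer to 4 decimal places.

8.9664

V(W) = 39.88 − (5.56)² = 8.9664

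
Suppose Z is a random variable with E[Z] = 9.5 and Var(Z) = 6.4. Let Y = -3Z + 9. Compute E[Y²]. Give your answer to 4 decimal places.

437.8500

E[-3Z + 9] = -3·9.5 + 9 = -19.5
Var(-3Z + 9) = (-3)²·6.4 = 57.6
E[Y²] = Var(Y) + (E[Y])² = 57.6 + (-19.5)² = 437.85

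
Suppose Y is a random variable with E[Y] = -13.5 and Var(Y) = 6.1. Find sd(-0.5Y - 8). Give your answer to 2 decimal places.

1.23

Var(-0.5Y - 8) = (-0.5)²·6.1 = 1.525
sd(-0.5Y - 8) = √1.525 ≈ 1.23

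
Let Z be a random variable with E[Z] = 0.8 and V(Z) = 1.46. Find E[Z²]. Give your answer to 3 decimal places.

E[Z²] = V(Z) + (E[Z])² = 1.46 + (0.8)² = 2.1

2.100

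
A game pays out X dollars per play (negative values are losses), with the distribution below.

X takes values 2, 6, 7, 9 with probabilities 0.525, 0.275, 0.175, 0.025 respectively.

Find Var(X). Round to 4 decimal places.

E[X] = (2)(0.525) + (6)(0.275) + (7)(0.175) + (9)(0.025) = 4.15
E[X²] = (2)²(0.525) + (6)²(0.275) + (7)²(0.175) + (9)²(0.025) = 22.6
Var(X) = E[X²] − (E[X])² = 22.6 − (4.15)² = 5.3775

5.3775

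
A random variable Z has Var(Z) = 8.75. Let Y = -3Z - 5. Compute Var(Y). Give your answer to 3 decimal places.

78.750

Var(-3Z - 5) = (-3)²·Var(Z) = 9·8.75 = 78.75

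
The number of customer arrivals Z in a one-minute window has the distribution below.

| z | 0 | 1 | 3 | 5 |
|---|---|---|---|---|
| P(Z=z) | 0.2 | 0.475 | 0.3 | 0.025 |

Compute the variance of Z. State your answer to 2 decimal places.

E[Z] = (0)(0.2) + (1)(0.475) + (3)(0.3) + (5)(0.025) = 1.5
E[Z²] = (0)²(0.2) + (1)²(0.475) + (3)²(0.3) + (5)²(0.025) = 3.8
Var(Z) = E[Z²] − (E[Z])² = 3.8 − (1.5)² = 1.55

1.55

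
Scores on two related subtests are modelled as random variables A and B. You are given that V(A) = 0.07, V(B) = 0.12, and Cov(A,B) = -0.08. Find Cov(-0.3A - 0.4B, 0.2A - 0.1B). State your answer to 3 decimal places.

0.005

Cov(-0.3A - 0.4B, 0.2A - 0.1B) = (-0.3)(0.2)V(A) + (-0.4)(-0.1)V(B) + [(-0.3)(-0.1) + (-0.4)(0.2)]Cov(A,B)
= -0.06·0.07 + 0.04·0.12 + -0.05·-0.08 = 0.0046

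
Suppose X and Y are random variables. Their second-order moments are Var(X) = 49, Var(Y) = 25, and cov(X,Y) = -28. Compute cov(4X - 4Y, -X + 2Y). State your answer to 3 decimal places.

-732.000

cov(4X - 4Y, -X + 2Y) = (4)(-1)Var(X) + (-4)(2)Var(Y) + [(4)(2) + (-4)(-1)]cov(X,Y)
= -4·49 + -8·25 + 12·-28 = -732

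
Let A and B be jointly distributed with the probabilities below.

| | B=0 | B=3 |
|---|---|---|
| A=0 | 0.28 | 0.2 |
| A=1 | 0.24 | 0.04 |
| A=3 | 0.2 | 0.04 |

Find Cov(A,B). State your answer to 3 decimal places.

-0.360

E[A] = 1,  E[B] = 0.84
E[AB] = 0.48
Cov(A,B) = E[AB] − E[A]E[B] = 0.48 − (1)(0.84) = -0.36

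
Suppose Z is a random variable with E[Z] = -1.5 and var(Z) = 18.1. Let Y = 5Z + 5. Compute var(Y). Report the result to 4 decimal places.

452.5000

var(5Z + 5) = (5)²·var(Z) = 25·18.1 = 452.5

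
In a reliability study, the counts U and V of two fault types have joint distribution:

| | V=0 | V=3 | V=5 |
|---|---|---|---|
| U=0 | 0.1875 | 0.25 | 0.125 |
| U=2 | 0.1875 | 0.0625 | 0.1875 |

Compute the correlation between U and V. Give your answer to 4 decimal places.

E[U] = 0.875,  E[V] = 2.5
E[UV] = 2.25
cov(U,V) = E[UV] − E[U]E[V] = 2.25 − (0.875)(2.5) = 0.0625
var(U) = 0.984375,  var(V) = 4.375
ρ = 0.0625 / √(0.984375·4.375) ≈ 0.0301

0.0301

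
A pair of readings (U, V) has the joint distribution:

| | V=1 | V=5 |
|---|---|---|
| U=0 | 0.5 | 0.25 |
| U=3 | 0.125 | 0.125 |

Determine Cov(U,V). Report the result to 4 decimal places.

0.3750

E[U] = 0.75,  E[V] = 2.5
E[UV] = 2.25
Cov(U,V) = E[UV] − E[U]E[V] = 2.25 − (0.75)(2.5) = 0.375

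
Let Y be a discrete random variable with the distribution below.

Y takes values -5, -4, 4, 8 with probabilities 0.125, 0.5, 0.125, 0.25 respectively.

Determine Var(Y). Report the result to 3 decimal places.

29.109

E[Y] = (-5)(0.125) + (-4)(0.5) + (4)(0.125) + (8)(0.25) = -0.125
E[Y²] = (-5)²(0.125) + (-4)²(0.5) + (4)²(0.125) + (8)²(0.25) = 29.125
Var(Y) = E[Y²] − (E[Y])² = 29.125 − (-0.125)² = 29.109375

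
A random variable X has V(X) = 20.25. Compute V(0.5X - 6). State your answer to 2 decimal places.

5.06

V(0.5X - 6) = (0.5)²·V(X) = 0.25·20.25 = 5.0625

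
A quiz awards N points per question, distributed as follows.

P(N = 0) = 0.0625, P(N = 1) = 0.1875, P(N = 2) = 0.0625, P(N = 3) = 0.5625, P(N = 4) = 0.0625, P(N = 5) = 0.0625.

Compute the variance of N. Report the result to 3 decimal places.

1.496

E[N] = (0)(0.0625) + (1)(0.1875) + (2)(0.0625) + (3)(0.5625) + (4)(0.0625) + (5)(0.0625) = 2.5625
E[N²] = (0)²(0.0625) + (1)²(0.1875) + (2)²(0.0625) + (3)²(0.5625) + (4)²(0.0625) + (5)²(0.0625) = 8.0625
V(N) = E[N²] − (E[N])² = 8.0625 − (2.5625)² = 1.49609375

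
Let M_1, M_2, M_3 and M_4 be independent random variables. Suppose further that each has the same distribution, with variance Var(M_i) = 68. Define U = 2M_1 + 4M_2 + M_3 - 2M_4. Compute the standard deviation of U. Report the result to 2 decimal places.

41.23

By independence, Var(U) = (2)²Var(M_1) + (4)²Var(M_2) + (1)²Var(M_3) + (-2)²Var(M_4)
= (2)²·68 + (4)²·68 + (1)²·68 + (-2)²·68 = 1700
SD(U) = √1700 ≈ 41.23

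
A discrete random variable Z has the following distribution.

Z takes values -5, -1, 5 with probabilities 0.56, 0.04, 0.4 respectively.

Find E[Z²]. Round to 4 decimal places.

24.0400

E[Z²] = (-5)²(0.56) + (-1)²(0.04) + (5)²(0.4) = 24.04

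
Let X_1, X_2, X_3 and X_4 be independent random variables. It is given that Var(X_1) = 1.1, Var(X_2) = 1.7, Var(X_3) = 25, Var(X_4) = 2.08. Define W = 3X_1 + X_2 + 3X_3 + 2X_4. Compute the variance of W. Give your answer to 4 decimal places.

By independence, Var(W) = (3)²Var(X_1) + (1)²Var(X_2) + (3)²Var(X_3) + (2)²Var(X_4)
= (3)²·1.1 + (1)²·1.7 + (3)²·25 + (2)²·2.08 = 244.92

244.9200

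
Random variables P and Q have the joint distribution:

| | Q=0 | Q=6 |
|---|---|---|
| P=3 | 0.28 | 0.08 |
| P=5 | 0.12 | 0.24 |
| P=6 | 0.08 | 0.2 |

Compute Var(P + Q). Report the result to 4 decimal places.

13.7376

E[P] = 4.56,  E[Q] = 3.12,  E[PQ] = 15.84
Var(P) = 22.32 − (4.56)² = 1.5264;  Var(Q) = 18.72 − (3.12)² = 8.9856
Cov(P,Q) = 15.84 − (4.56)(3.12) = 1.6128
Var(P + Q) = (1)²·1.5264 + (1)²·8.9856 + 2·(1)·(1)·1.6128 = 13.7376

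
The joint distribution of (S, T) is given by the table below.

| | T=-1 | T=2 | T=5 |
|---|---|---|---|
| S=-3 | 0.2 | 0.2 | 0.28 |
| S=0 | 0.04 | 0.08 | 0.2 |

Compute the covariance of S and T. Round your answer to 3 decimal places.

0.749

E[S] = -2.04,  E[T] = 2.72
E[ST] = -4.8
Cov(S,T) = E[ST] − E[S]E[T] = -4.8 − (-2.04)(2.72) = 0.7488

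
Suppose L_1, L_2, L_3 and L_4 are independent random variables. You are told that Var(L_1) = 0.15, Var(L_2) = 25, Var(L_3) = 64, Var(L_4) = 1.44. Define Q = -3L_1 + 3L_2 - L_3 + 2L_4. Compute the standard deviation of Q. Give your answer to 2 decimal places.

By independence, Var(Q) = (-3)²Var(L_1) + (3)²Var(L_2) + (-1)²Var(L_3) + (2)²Var(L_4)
= (-3)²·0.15 + (3)²·25 + (-1)²·64 + (2)²·1.44 = 296.11
σ(Q) = √296.11 ≈ 17.21

17.21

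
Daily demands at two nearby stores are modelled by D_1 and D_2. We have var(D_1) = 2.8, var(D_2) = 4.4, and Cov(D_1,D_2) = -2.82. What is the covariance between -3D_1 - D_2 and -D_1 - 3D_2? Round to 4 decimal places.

-6.6000

Cov(-3D_1 - D_2, -D_1 - 3D_2) = (-3)(-1)var(D_1) + (-1)(-3)var(D_2) + [(-3)(-3) + (-1)(-1)]Cov(D_1,D_2)
= 3·2.8 + 3·4.4 + 10·-2.82 = -6.6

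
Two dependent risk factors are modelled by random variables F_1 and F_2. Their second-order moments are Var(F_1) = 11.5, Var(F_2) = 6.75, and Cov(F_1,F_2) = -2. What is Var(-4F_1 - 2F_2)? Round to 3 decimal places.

179.000

Var(-4F_1 - 2F_2) = (-4)²·Var(F_1) + (-2)²·Var(F_2) + 2·(-4)·(-2)·Cov(F_1,F_2)
= 16·11.5 + 4·6.75 + 16·-2 = 179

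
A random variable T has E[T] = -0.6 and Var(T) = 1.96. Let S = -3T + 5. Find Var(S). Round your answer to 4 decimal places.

17.6400

Var(-3T + 5) = (-3)²·Var(T) = 9·1.96 = 17.64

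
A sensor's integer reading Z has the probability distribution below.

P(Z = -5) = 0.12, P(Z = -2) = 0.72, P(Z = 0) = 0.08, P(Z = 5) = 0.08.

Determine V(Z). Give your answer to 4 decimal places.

5.1904

E[Z] = (-5)(0.12) + (-2)(0.72) + (0)(0.08) + (5)(0.08) = -1.64
E[Z²] = (-5)²(0.12) + (-2)²(0.72) + (0)²(0.08) + (5)²(0.08) = 7.88
V(Z) = E[Z²] − (E[Z])² = 7.88 − (-1.64)² = 5.1904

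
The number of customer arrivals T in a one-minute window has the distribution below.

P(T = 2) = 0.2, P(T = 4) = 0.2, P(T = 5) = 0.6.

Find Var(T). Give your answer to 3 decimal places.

1.360

E[T] = (2)(0.2) + (4)(0.2) + (5)(0.6) = 4.2
E[T²] = (2)²(0.2) + (4)²(0.2) + (5)²(0.6) = 19
Var(T) = E[T²] − (E[T])² = 19 − (4.2)² = 1.36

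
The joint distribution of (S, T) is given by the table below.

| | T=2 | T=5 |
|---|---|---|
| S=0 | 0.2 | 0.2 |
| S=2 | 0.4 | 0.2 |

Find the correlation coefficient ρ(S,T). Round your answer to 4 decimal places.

-0.1667

E[S] = 1.2,  E[T] = 3.2
E[ST] = 3.6
cov(S,T) = E[ST] − E[S]E[T] = 3.6 − (1.2)(3.2) = -0.24
Var(S) = 0.96,  Var(T) = 2.16
ρ = -0.24 / √(0.96·2.16) ≈ -0.1667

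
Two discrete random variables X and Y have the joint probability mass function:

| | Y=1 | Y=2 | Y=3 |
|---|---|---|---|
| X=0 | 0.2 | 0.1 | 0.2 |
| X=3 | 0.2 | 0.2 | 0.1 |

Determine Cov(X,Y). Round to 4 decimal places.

-0.1500

E[X] = 1.5,  E[Y] = 1.9
E[XY] = 2.7
Cov(X,Y) = E[XY] − E[X]E[Y] = 2.7 − (1.5)(1.9) = -0.15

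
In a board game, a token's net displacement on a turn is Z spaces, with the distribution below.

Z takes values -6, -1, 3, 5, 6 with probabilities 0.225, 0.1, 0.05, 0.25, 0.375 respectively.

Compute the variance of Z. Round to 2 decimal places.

E[Z] = (-6)(0.225) + (-1)(0.1) + (3)(0.05) + (5)(0.25) + (6)(0.375) = 2.2
E[Z²] = (-6)²(0.225) + (-1)²(0.1) + (3)²(0.05) + (5)²(0.25) + (6)²(0.375) = 28.4
V(Z) = E[Z²] − (E[Z])² = 28.4 − (2.2)² = 23.56

23.56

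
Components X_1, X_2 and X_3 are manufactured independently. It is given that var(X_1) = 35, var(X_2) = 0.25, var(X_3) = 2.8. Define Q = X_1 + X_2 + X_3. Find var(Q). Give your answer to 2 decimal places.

38.05

By independence, var(Q) = (1)²var(X_1) + (1)²var(X_2) + (1)²var(X_3)
= (1)²·35 + (1)²·0.25 + (1)²·2.8 = 38.05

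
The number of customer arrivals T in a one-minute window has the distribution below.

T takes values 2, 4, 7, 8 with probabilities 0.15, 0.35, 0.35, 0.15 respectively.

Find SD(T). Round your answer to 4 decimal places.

2.0803

E[T] = (2)(0.15) + (4)(0.35) + (7)(0.35) + (8)(0.15) = 5.35
E[T²] = (2)²(0.15) + (4)²(0.35) + (7)²(0.35) + (8)²(0.15) = 32.95
V(T) = E[T²] − (E[T])² = 32.95 − (5.35)² = 4.3275
SD(T) = √4.3275 ≈ 2.0803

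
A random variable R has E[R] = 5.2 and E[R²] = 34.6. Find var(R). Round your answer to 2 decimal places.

var(R) = 34.6 − (5.2)² = 7.56

7.56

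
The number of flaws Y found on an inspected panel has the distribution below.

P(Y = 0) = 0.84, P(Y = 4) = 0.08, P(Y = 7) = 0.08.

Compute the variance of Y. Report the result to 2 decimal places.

4.43

E[Y] = (0)(0.84) + (4)(0.08) + (7)(0.08) = 0.88
E[Y²] = (0)²(0.84) + (4)²(0.08) + (7)²(0.08) = 5.2
Var(Y) = E[Y²] − (E[Y])² = 5.2 − (0.88)² = 4.4256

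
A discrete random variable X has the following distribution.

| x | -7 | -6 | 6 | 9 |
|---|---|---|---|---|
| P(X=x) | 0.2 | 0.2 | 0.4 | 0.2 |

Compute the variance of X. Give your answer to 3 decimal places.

E[X] = (-7)(0.2) + (-6)(0.2) + (6)(0.4) + (9)(0.2) = 1.6
E[X²] = (-7)²(0.2) + (-6)²(0.2) + (6)²(0.4) + (9)²(0.2) = 47.6
var(X) = E[X²] − (E[X])² = 47.6 − (1.6)² = 45.04

45.040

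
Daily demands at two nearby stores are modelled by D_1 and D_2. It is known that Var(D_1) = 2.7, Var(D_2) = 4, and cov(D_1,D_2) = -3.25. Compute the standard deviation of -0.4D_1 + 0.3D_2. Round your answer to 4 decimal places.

Var(-0.4D_1 + 0.3D_2) = (-0.4)²·Var(D_1) + (0.3)²·Var(D_2) + 2·(-0.4)·(0.3)·cov(D_1,D_2)
= 0.16·2.7 + 0.09·4 + -0.24·-3.25 = 1.572
SD(-0.4D_1 + 0.3D_2) = √1.572 ≈ 1.2538

1.2538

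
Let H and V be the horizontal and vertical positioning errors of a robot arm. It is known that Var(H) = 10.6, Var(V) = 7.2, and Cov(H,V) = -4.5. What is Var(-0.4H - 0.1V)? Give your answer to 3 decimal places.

1.408

Var(-0.4H - 0.1V) = (-0.4)²·Var(H) + (-0.1)²·Var(V) + 2·(-0.4)·(-0.1)·Cov(H,V)
= 0.16·10.6 + 0.01·7.2 + 0.08·-4.5 = 1.408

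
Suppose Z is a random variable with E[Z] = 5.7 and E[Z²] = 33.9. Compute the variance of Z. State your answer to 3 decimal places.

1.410

var(Z) = 33.9 − (5.7)² = 1.41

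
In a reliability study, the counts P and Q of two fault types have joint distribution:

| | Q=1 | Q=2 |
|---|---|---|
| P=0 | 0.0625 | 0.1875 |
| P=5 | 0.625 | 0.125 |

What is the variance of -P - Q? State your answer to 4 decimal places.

E[P] = 3.75,  E[Q] = 1.3125,  E[PQ] = 4.375
Var(P) = 18.75 − (3.75)² = 4.6875;  Var(Q) = 1.9375 − (1.3125)² = 0.21484375
Cov(P,Q) = 4.375 − (3.75)(1.3125) = -0.546875
Var(-P - Q) = (-1)²·4.6875 + (-1)²·0.21484375 + 2·(-1)·(-1)·-0.546875 = 3.80859375

3.8086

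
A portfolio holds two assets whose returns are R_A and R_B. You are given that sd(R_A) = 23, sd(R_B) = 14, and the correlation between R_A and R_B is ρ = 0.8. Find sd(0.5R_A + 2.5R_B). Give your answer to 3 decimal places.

44.735

var(R_A) = (23)² = 529;  var(R_B) = (14)² = 196
cov(R_A,R_B) = ρ·sd(R_A)·sd(R_B) = 0.8·23·14 = 257.6
var(0.5R_A + 2.5R_B) = (0.5)²·var(R_A) + (2.5)²·var(R_B) + 2·(0.5)·(2.5)·cov(R_A,R_B)
= 0.25·529 + 6.25·196 + 2.5·257.6 = 2001.25
sd(0.5R_A + 2.5R_B) = √2001.25 ≈ 44.735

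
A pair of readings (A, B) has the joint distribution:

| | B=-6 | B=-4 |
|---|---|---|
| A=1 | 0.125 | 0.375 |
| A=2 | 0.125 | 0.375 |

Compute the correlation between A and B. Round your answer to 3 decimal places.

0.000

E[A] = 1.5,  E[B] = -4.5
E[AB] = -6.75
Cov(A,B) = E[AB] − E[A]E[B] = -6.75 − (1.5)(-4.5) = 0
Var(A) = 0.25,  Var(B) = 0.75
ρ = 0 / √(0.25·0.75) ≈ 0.000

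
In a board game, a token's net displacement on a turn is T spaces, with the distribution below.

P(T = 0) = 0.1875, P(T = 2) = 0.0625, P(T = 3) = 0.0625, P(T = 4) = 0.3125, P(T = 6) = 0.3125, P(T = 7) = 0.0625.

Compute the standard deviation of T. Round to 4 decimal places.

2.2604

E[T] = (0)(0.1875) + (2)(0.0625) + (3)(0.0625) + (4)(0.3125) + (6)(0.3125) + (7)(0.0625) = 3.875
E[T²] = (0)²(0.1875) + (2)²(0.0625) + (3)²(0.0625) + (4)²(0.3125) + (6)²(0.3125) + (7)²(0.0625) = 20.125
Var(T) = E[T²] − (E[T])² = 20.125 − (3.875)² = 5.109375
SD(T) = √5.109375 ≈ 2.2604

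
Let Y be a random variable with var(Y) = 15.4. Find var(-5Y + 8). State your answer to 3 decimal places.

var(-5Y + 8) = (-5)²·var(Y) = 25·15.4 = 385

385.000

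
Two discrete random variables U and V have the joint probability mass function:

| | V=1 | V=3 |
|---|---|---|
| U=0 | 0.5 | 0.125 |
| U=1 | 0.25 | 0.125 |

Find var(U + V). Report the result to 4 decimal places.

1.1094

E[U] = 0.375,  E[V] = 1.5,  E[UV] = 0.625
var(U) = 0.375 − (0.375)² = 0.234375;  var(V) = 3 − (1.5)² = 0.75
cov(U,V) = 0.625 − (0.375)(1.5) = 0.0625
var(U + V) = (1)²·0.234375 + (1)²·0.75 + 2·(1)·(1)·0.0625 = 1.109375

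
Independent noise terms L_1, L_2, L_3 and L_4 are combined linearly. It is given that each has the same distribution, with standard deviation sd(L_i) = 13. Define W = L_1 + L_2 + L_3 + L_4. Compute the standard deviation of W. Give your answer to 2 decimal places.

Var(L_i) = (13)² = 169
By independence, Var(W) = (1)²Var(L_1) + (1)²Var(L_2) + (1)²Var(L_3) + (1)²Var(L_4)
= (1)²·169 + (1)²·169 + (1)²·169 + (1)²·169 = 676
sd(W) = √676 ≈ 26.00

26.00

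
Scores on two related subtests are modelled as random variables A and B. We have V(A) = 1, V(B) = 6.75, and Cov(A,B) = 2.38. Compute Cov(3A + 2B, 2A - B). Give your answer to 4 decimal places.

Cov(3A + 2B, 2A - B) = (3)(2)V(A) + (2)(-1)V(B) + [(3)(-1) + (2)(2)]Cov(A,B)
= 6·1 + -2·6.75 + 1·2.38 = -5.12

-5.1200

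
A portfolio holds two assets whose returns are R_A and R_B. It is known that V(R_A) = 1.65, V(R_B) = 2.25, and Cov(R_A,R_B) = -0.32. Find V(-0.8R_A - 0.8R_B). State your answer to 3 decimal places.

V(-0.8R_A - 0.8R_B) = (-0.8)²·V(R_A) + (-0.8)²·V(R_B) + 2·(-0.8)·(-0.8)·Cov(R_A,R_B)
= 0.64·1.65 + 0.64·2.25 + 1.28·-0.32 = 2.0864

2.086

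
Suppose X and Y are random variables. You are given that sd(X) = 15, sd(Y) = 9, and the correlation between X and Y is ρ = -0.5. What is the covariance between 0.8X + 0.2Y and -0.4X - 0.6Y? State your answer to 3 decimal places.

-43.920

Var(X) = (15)² = 225;  Var(Y) = (9)² = 81
Cov(X,Y) = ρ·sd(X)·sd(Y) = -0.5·15·9 = -67.5
Cov(0.8X + 0.2Y, -0.4X - 0.6Y) = (0.8)(-0.4)Var(X) + (0.2)(-0.6)Var(Y) + [(0.8)(-0.6) + (0.2)(-0.4)]Cov(X,Y)
= -0.32·225 + -0.12·81 + -0.56·-67.5 = -43.92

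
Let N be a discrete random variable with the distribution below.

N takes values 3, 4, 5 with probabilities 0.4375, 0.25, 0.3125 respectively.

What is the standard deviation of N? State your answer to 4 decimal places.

0.8570

E[N] = (3)(0.4375) + (4)(0.25) + (5)(0.3125) = 3.875
E[N²] = (3)²(0.4375) + (4)²(0.25) + (5)²(0.3125) = 15.75
var(N) = E[N²] − (E[N])² = 15.75 − (3.875)² = 0.734375
SD(N) = √0.734375 ≈ 0.8570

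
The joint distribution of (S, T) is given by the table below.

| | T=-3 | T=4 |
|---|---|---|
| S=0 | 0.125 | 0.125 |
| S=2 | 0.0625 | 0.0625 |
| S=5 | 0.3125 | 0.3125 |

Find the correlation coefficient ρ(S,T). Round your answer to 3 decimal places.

0.000

E[S] = 3.375,  E[T] = 0.5
E[ST] = 1.6875
cov(S,T) = E[ST] − E[S]E[T] = 1.6875 − (3.375)(0.5) = 0
var(S) = 4.734375,  var(T) = 12.25
ρ = 0 / √(4.734375·12.25) ≈ 0.000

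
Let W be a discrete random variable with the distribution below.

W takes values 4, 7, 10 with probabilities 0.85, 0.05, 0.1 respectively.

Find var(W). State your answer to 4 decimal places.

3.4875

E[W] = (4)(0.85) + (7)(0.05) + (10)(0.1) = 4.75
E[W²] = (4)²(0.85) + (7)²(0.05) + (10)²(0.1) = 26.05
var(W) = E[W²] − (E[W])² = 26.05 − (4.75)² = 3.4875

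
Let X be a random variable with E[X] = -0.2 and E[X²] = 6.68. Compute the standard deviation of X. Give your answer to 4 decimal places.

2.5768

Var(X) = 6.68 − (-0.2)² = 6.64
sd(X) = √6.64 ≈ 2.5768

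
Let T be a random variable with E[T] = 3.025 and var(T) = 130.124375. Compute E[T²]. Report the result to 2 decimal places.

E[T²] = var(T) + (E[T])² = 130.124375 + (3.025)² = 139.275

139.28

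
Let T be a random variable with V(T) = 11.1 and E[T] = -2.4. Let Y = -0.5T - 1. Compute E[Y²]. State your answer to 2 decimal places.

E[-0.5T - 1] = -0.5·-2.4 − 1 = 0.2
V(-0.5T - 1) = (-0.5)²·11.1 = 2.775
E[Y²] = V(Y) + (E[Y])² = 2.775 + (0.2)² = 2.815

2.82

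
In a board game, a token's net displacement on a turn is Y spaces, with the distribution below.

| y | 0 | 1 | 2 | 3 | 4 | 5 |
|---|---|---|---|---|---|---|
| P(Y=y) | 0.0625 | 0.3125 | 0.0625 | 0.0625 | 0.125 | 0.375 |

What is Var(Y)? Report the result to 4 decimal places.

E[Y] = (0)(0.0625) + (1)(0.3125) + (2)(0.0625) + (3)(0.0625) + (4)(0.125) + (5)(0.375) = 3
E[Y²] = (0)²(0.0625) + (1)²(0.3125) + (2)²(0.0625) + (3)²(0.0625) + (4)²(0.125) + (5)²(0.375) = 12.5
Var(Y) = E[Y²] − (E[Y])² = 12.5 − (3)² = 3.5

3.5000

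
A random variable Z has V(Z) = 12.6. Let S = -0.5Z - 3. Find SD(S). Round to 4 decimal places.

1.7748

V(-0.5Z - 3) = (-0.5)²·12.6 = 3.15
SD(S) = √3.15 ≈ 1.7748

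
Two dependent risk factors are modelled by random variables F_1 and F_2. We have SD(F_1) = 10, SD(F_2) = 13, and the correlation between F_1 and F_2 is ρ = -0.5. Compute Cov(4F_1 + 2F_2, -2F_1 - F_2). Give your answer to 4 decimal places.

V(F_1) = (10)² = 100;  V(F_2) = (13)² = 169
Cov(F_1,F_2) = ρ·SD(F_1)·SD(F_2) = -0.5·10·13 = -65
Cov(4F_1 + 2F_2, -2F_1 - F_2) = (4)(-2)V(F_1) + (2)(-1)V(F_2) + [(4)(-1) + (2)(-2)]Cov(F_1,F_2)
= -8·100 + -2·169 + -8·-65 = -618

-618.0000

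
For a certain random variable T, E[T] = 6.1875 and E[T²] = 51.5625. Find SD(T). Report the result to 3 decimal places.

3.644

var(T) = 51.5625 − (6.1875)² = 13.27734375
SD(T) = √13.27734375 ≈ 3.644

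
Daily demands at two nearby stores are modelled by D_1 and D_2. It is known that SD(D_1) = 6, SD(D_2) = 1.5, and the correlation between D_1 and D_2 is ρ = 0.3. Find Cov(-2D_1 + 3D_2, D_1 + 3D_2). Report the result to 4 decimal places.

-59.8500

Var(D_1) = (6)² = 36;  Var(D_2) = (1.5)² = 2.25
Cov(D_1,D_2) = ρ·SD(D_1)·SD(D_2) = 0.3·6·1.5 = 2.7
Cov(-2D_1 + 3D_2, D_1 + 3D_2) = (-2)(1)Var(D_1) + (3)(3)Var(D_2) + [(-2)(3) + (3)(1)]Cov(D_1,D_2)
= -2·36 + 9·2.25 + -3·2.7 = -59.85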